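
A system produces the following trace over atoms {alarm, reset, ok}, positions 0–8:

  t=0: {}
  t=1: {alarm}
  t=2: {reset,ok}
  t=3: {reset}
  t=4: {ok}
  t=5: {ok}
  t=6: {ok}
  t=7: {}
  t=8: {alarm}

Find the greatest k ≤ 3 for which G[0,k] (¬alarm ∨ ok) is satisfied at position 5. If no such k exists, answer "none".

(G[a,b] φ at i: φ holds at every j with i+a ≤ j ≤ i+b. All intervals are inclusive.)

(¬alarm ∨ ok) must hold from j=5 onward; find where it first fails.
  j=5: holds
  j=6: holds
  j=7: holds
  j=8: fails
Holds on [5,7], so largest k = 2.

2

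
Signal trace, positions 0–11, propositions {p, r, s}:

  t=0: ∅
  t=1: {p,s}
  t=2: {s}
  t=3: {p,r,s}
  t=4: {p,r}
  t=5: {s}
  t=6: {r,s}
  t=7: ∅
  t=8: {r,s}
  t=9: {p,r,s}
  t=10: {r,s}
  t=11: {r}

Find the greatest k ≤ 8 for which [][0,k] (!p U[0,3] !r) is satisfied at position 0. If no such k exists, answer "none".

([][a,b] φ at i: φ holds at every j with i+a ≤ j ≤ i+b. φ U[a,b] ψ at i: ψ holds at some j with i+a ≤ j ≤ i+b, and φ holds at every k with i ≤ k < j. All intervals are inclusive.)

2

(!p U[0,3] !r) must hold from j=0 onward; find where it first fails.
  j=0: holds
  j=1: holds
  j=2: holds
  j=3: fails
Holds on [0,2], so largest k = 2.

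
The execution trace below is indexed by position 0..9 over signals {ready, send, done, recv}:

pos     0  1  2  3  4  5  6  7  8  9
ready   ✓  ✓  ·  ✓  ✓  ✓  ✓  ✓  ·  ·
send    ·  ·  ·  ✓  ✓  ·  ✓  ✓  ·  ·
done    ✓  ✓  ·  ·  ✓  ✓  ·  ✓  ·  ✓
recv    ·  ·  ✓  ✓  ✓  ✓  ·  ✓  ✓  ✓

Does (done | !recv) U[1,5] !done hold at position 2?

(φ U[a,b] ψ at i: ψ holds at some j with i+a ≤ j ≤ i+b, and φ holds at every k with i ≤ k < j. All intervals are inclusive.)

Need some j in [3,7] with !done, and (done | !recv) at every k in [2,j-1].
  j=3: !done holds, but (done | !recv) fails at k=2 → not this j.
  j=4: !done false.
  j=5: !done false.
  j=6: !done holds, but (done | !recv) fails at k=2 → not this j.
  j=7: !done false.
No j in the window works → until fails.

Does not hold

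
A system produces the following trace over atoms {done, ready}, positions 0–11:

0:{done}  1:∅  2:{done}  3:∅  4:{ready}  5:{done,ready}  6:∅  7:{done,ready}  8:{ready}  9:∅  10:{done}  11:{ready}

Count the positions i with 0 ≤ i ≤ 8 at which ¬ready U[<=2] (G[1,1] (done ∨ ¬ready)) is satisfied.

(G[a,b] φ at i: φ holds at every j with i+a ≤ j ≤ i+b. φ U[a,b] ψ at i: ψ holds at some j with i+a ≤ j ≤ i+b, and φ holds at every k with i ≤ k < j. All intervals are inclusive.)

8

Evaluate at each i in [0,8]:
  i=0: ✓ (rhs at j=0)
  i=1: ✓ (rhs at j=1)
  i=2: ✓ (rhs at j=2)
  i=3: ✓ (rhs at j=4; lhs holds on [3,3])
  i=4: ✓ (rhs at j=4)
  i=5: ✓ (rhs at j=5)
  i=6: ✓ (rhs at j=6)
  i=7: ✗ (lhs fails at k=7 before rhs at j=8)
  i=8: ✓ (rhs at j=8)
Positions where it holds: {0, 1, 2, 3, 4, 5, 6, 8} → 8.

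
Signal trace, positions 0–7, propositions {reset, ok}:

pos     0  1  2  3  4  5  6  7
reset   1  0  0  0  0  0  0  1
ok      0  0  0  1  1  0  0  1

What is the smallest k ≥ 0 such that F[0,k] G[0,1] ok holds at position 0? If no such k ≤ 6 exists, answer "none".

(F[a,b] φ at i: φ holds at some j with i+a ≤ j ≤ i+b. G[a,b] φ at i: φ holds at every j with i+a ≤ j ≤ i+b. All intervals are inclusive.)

Scan j = 0,1,… for G[0,1] ok:
  j=0: fails
  j=1: fails
  j=2: fails
  j=3: holds
First hit at j=3, so smallest k = 3-0 = 3.

3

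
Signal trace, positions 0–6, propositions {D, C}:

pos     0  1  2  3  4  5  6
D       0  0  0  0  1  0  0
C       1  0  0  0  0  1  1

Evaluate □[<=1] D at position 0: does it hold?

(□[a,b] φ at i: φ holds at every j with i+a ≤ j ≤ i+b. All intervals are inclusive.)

Check D at every j in [0,1]:
  j=0: false
  j=1: false
Fails at j=0 → formula fails.

No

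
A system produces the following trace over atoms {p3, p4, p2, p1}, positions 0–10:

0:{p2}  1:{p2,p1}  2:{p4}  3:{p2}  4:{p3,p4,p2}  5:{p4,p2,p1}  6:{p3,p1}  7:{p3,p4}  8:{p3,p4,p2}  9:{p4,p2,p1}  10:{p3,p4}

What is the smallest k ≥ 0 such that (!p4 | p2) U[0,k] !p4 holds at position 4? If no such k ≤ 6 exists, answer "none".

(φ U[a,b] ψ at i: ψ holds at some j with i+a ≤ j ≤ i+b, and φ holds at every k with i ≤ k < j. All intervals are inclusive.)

2

Need earliest j ≥ 4 with !p4, and (!p4 | p2) at every k in [4,j-1].
  j=4: rhs fails.
  j=5: rhs fails.
  j=6: rhs holds; lhs holds on [4,5]. k = 2.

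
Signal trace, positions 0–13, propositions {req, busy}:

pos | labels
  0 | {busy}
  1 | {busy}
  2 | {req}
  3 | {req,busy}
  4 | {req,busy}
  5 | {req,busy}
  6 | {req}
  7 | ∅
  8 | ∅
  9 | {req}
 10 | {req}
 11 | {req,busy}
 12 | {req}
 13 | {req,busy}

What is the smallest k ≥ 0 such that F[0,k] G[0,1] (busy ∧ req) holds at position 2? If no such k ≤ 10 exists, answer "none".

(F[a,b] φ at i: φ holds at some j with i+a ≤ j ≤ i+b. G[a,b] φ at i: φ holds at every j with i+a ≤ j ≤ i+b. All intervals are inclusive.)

1

Scan j = 2,3,… for G[0,1] (busy ∧ req):
  j=2: fails
  j=3: holds
First hit at j=3, so smallest k = 3-2 = 1.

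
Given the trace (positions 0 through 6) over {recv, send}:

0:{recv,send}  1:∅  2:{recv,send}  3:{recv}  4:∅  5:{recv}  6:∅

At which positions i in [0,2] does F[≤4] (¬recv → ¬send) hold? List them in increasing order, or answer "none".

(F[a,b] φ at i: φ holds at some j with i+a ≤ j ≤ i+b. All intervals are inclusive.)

0, 1, 2

Evaluate at each i in [0,2]:
  i=0: ✓ (witness j=0)
  i=1: ✓ (witness j=1)
  i=2: ✓ (witness j=2)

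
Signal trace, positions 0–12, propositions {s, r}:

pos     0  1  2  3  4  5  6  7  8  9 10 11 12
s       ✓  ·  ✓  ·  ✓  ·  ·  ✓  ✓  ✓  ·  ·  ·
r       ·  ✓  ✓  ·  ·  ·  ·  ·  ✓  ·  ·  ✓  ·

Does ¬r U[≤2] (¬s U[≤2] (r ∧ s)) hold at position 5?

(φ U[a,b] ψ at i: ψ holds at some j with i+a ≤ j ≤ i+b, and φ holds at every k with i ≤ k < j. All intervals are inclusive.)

False

Need some j in [5,7] with (¬s U[≤2] (r ∧ s)), and ¬r at every k in [5,j-1].
  j=5: (¬s U[≤2] (r ∧ s)) — fails.
  j=6: (¬s U[≤2] (r ∧ s)) — fails.
  j=7: (¬s U[≤2] (r ∧ s)) — fails.
No j in the window works → until fails.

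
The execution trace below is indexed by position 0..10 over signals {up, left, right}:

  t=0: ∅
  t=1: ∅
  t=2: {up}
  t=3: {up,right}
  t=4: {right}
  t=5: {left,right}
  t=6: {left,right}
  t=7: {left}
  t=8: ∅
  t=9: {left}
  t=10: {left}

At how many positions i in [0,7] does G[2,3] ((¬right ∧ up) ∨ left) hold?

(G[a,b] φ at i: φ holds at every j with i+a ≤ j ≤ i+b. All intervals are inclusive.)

3

Evaluate at each i in [0,7]:
  i=0: ✗ (fails at j=3)
  i=1: ✗ (fails at j=3)
  i=2: ✗ (fails at j=4)
  i=3: ✓ (all of [5,6])
  i=4: ✓ (all of [6,7])
  i=5: ✗ (fails at j=8)
  i=6: ✗ (fails at j=8)
  i=7: ✓ (all of [9,10])
Positions where it holds: {3, 4, 7} → 3.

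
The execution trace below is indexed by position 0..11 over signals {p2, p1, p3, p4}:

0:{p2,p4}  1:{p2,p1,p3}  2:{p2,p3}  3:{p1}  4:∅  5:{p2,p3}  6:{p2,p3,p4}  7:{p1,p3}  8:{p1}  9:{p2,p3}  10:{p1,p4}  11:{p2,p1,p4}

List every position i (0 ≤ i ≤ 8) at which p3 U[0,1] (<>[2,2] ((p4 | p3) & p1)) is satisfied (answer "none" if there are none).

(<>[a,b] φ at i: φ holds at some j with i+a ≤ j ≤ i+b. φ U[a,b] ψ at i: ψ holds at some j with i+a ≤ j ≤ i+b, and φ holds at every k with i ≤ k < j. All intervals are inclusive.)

5, 7, 8

Evaluate at each i in [0,8]:
  i=0: ✗ (no rhs in [0,1])
  i=1: ✗ (no rhs in [1,2])
  i=2: ✗ (no rhs in [2,3])
  i=3: ✗ (no rhs in [3,4])
  i=4: ✗ (lhs fails at k=4 before rhs at j=5)
  i=5: ✓ (rhs at j=5)
  i=6: ✗ (no rhs in [6,7])
  i=7: ✓ (rhs at j=8; lhs holds on [7,7])
  i=8: ✓ (rhs at j=8)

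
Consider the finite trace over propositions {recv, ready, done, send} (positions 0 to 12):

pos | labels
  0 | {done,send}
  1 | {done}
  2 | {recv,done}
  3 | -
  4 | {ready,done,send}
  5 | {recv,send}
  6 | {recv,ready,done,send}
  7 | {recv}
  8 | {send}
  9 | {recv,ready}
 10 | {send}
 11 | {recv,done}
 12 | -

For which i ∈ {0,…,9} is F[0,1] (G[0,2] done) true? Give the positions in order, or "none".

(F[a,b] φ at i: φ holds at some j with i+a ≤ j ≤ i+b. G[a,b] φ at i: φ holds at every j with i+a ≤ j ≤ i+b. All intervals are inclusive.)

0

Evaluate at each i in [0,9]:
  i=0: ✓ (witness j=0)
  i=1: ✗ (none in [1,2])
  i=2: ✗ (none in [2,3])
  i=3: ✗ (none in [3,4])
  i=4: ✗ (none in [4,5])
  i=5: ✗ (none in [5,6])
  i=6: ✗ (none in [6,7])
  i=7: ✗ (none in [7,8])
  i=8: ✗ (none in [8,9])
  i=9: ✗ (none in [9,10])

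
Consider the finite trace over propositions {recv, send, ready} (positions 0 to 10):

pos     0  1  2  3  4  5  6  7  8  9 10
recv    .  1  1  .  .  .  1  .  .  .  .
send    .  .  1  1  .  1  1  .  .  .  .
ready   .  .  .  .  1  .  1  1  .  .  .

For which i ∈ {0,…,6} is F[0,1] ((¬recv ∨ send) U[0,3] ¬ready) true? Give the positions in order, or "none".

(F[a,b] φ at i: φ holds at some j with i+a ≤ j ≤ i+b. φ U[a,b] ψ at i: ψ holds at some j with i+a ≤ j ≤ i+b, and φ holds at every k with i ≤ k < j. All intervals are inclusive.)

0, 1, 2, 3, 4, 5, 6

Evaluate at each i in [0,6]:
  i=0: ✓ (witness j=0)
  i=1: ✓ (witness j=1)
  i=2: ✓ (witness j=2)
  i=3: ✓ (witness j=3)
  i=4: ✓ (witness j=4)
  i=5: ✓ (witness j=5)
  i=6: ✓ (witness j=6)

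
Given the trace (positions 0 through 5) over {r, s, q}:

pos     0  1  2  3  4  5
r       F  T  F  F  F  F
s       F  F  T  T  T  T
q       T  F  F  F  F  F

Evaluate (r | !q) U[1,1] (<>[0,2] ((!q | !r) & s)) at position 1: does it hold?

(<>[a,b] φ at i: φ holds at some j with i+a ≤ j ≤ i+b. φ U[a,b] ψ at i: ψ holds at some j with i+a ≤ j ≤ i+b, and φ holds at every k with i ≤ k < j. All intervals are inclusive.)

True

Need some j in [2,2] with <>[0,2] ((!q | !r) & s), and (r | !q) at every k in [1,j-1].
  j=2: <>[0,2] ((!q | !r) & s) holds; (r | !q) holds at every k in [1,1] → satisfied.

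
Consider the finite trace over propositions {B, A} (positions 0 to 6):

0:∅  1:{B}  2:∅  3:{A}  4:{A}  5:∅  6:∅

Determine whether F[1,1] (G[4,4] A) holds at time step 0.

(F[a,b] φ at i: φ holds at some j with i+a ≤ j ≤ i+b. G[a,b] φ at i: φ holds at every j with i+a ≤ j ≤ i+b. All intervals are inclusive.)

Does not hold

Check G[4,4] A at each j in [1,1]:
  j=1: fails at 5
No position in the window satisfies it → formula fails.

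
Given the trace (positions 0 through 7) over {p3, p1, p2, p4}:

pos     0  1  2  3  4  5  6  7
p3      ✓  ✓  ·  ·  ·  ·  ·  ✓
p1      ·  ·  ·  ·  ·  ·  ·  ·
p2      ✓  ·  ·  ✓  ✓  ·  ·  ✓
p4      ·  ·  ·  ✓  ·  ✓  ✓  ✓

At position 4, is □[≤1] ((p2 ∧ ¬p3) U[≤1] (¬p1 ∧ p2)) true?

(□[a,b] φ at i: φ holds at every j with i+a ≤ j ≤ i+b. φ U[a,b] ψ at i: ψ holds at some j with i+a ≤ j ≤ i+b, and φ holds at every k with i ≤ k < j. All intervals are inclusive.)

Check ((p2 ∧ ¬p3) U[≤1] (¬p1 ∧ p2)) at every j in [4,5]:
  j=4: holds
  j=5: fails
Fails at j=5 → formula fails.

False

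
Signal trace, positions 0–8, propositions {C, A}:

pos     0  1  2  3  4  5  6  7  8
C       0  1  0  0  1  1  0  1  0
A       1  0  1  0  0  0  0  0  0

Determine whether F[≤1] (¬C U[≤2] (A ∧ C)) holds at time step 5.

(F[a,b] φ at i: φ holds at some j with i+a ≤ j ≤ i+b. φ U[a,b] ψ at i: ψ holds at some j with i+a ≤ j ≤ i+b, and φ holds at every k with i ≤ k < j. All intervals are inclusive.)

No

Check (¬C U[≤2] (A ∧ C)) at each j in [5,6]:
  j=5: fails
  j=6: fails
No position in the window satisfies it → formula fails.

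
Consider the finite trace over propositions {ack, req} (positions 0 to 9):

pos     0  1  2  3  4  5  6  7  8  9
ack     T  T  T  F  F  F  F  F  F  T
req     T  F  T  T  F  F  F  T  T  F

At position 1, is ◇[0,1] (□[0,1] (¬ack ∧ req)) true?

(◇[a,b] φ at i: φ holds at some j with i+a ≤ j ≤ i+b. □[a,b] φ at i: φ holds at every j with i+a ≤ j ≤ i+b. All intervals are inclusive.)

Check □[0,1] (¬ack ∧ req) at each j in [1,2]:
  j=1: fails at 1
  j=2: fails at 2
No position in the window satisfies it → formula fails.

False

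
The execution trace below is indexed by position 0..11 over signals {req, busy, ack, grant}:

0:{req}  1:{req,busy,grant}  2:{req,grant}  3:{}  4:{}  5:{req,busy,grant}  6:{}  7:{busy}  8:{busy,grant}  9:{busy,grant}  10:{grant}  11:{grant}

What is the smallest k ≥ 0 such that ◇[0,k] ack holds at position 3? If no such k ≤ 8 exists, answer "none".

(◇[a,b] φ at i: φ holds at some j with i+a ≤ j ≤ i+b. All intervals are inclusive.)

Scan j = 3,4,… for ack:
  j=3: fails
  j=4: fails
  j=5: fails
  j=6: fails
  j=7: fails
  j=8: fails
  j=9: fails
  j=10: fails
  j=11: fails
No j in [3,11] satisfies it → none.

none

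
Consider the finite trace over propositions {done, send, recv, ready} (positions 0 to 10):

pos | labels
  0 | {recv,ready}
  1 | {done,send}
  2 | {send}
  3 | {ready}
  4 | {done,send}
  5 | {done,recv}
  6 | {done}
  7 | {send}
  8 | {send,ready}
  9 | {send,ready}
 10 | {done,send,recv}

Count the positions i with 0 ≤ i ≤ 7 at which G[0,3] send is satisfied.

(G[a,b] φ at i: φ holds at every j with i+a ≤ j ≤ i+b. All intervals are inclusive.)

Evaluate at each i in [0,7]:
  i=0: ✗ (fails at j=0)
  i=1: ✗ (fails at j=3)
  i=2: ✗ (fails at j=3)
  i=3: ✗ (fails at j=3)
  i=4: ✗ (fails at j=5)
  i=5: ✗ (fails at j=5)
  i=6: ✗ (fails at j=6)
  i=7: ✓ (all of [7,10])
Positions where it holds: {7} → 1.

1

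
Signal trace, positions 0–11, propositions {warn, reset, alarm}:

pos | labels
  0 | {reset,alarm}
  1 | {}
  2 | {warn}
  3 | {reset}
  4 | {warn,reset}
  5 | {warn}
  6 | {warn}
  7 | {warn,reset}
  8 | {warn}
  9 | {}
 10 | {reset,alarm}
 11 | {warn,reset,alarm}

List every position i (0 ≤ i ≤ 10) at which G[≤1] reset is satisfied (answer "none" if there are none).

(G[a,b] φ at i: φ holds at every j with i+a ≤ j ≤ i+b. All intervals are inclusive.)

3, 10

Evaluate at each i in [0,10]:
  i=0: ✗ (fails at j=1)
  i=1: ✗ (fails at j=1)
  i=2: ✗ (fails at j=2)
  i=3: ✓ (all of [3,4])
  i=4: ✗ (fails at j=5)
  i=5: ✗ (fails at j=5)
  i=6: ✗ (fails at j=6)
  i=7: ✗ (fails at j=8)
  i=8: ✗ (fails at j=8)
  i=9: ✗ (fails at j=9)
  i=10: ✓ (all of [10,11])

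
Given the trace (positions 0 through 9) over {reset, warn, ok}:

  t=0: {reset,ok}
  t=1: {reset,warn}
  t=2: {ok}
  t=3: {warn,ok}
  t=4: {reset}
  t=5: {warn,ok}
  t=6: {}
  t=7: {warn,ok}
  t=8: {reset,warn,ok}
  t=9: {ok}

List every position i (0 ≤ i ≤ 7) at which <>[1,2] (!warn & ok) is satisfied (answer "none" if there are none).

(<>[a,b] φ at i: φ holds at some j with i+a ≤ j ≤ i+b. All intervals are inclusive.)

0, 1, 7

Evaluate at each i in [0,7]:
  i=0: ✓ (witness j=2)
  i=1: ✓ (witness j=2)
  i=2: ✗ (none in [3,4])
  i=3: ✗ (none in [4,5])
  i=4: ✗ (none in [5,6])
  i=5: ✗ (none in [6,7])
  i=6: ✗ (none in [7,8])
  i=7: ✓ (witness j=9)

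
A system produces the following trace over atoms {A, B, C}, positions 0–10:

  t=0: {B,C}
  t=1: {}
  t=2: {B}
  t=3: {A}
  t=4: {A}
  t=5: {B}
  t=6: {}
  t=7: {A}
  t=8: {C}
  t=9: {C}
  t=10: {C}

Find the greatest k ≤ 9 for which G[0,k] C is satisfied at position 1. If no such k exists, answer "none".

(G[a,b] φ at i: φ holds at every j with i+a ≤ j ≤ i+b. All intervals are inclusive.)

C must hold from j=1 onward; find where it first fails.
  j=1: fails → no k works.

none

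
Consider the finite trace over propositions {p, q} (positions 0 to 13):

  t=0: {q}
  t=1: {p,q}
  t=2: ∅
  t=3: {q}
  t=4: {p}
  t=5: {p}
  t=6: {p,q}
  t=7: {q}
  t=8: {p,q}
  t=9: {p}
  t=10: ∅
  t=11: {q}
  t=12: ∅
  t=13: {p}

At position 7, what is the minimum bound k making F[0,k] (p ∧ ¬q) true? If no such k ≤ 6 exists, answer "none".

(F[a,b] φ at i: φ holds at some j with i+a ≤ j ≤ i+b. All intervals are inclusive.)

2

Scan j = 7,8,… for (p ∧ ¬q):
  j=7: fails
  j=8: fails
  j=9: holds
First hit at j=9, so smallest k = 9-7 = 2.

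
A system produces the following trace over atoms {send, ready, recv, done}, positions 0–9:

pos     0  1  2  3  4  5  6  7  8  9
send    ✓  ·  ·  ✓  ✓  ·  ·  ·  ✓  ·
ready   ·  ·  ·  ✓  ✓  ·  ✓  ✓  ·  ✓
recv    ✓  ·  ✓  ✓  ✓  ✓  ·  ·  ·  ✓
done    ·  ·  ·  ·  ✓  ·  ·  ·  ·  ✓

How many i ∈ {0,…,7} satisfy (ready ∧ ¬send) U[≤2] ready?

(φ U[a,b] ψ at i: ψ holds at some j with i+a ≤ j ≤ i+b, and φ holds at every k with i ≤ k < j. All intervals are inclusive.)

4

Evaluate at each i in [0,7]:
  i=0: ✗ (no rhs in [0,2])
  i=1: ✗ (lhs fails at k=1 before rhs at j=3)
  i=2: ✗ (lhs fails at k=2 before rhs at j=3)
  i=3: ✓ (rhs at j=3)
  i=4: ✓ (rhs at j=4)
  i=5: ✗ (lhs fails at k=5 before rhs at j=6)
  i=6: ✓ (rhs at j=6)
  i=7: ✓ (rhs at j=7)
Positions where it holds: {3, 4, 6, 7} → 4.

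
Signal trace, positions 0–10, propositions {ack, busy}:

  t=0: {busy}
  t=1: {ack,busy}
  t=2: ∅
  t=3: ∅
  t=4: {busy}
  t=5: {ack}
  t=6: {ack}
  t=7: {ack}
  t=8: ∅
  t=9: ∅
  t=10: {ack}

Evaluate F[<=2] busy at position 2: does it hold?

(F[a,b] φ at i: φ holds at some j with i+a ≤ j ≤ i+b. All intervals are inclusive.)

Holds

Check busy at each j in [2,4]:
  j=2: false
  j=3: false
  j=4: true
Found at j=4 → formula holds.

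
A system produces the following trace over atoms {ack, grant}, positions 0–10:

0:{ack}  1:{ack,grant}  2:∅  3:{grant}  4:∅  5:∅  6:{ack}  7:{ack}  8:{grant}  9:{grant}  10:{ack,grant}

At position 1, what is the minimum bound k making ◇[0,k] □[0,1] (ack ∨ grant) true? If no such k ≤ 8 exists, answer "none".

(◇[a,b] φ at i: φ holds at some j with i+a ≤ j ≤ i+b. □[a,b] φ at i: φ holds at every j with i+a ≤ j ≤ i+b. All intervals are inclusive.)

5

Scan j = 1,2,… for □[0,1] (ack ∨ grant):
  j=1: fails
  j=2: fails
  j=3: fails
  j=4: fails
  j=5: fails
  j=6: holds
First hit at j=6, so smallest k = 6-1 = 5.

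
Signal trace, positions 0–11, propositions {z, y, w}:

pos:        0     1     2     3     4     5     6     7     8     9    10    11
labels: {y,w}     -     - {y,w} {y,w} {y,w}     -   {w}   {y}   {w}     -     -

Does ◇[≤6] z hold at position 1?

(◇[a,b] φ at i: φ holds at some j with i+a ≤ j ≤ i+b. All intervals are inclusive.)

Check z at each j in [1,7]:
  j=1: false
  j=2: false
  j=3: false
  j=4: false
  j=5: false
  j=6: false
  j=7: false
No position in the window satisfies it → formula fails.

Does not hold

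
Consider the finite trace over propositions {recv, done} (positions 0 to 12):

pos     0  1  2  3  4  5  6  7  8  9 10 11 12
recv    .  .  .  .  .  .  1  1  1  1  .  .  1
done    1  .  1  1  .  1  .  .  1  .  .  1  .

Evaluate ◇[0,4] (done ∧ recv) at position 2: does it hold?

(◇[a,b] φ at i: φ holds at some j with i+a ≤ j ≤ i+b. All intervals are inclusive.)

No

Check (done ∧ recv) at each j in [2,6]:
  j=2: false
  j=3: false
  j=4: false
  j=5: false
  j=6: false
No position in the window satisfies it → formula fails.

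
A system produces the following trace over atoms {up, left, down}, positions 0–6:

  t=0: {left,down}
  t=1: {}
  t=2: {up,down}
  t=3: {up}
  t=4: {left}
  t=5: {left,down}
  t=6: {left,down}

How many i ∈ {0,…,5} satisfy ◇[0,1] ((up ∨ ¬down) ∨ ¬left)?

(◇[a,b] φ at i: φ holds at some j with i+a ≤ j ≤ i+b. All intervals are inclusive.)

Evaluate at each i in [0,5]:
  i=0: ✓ (witness j=1)
  i=1: ✓ (witness j=1)
  i=2: ✓ (witness j=2)
  i=3: ✓ (witness j=3)
  i=4: ✓ (witness j=4)
  i=5: ✗ (none in [5,6])
Positions where it holds: {0, 1, 2, 3, 4} → 5.

5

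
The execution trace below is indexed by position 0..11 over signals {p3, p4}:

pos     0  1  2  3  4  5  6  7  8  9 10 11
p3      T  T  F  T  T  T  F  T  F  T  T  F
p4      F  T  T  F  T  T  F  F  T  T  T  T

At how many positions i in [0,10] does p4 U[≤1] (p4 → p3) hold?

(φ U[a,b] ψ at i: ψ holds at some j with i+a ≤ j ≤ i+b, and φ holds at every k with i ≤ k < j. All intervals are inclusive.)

Evaluate at each i in [0,10]:
  i=0: ✓ (rhs at j=0)
  i=1: ✓ (rhs at j=1)
  i=2: ✓ (rhs at j=3; lhs holds on [2,2])
  i=3: ✓ (rhs at j=3)
  i=4: ✓ (rhs at j=4)
  i=5: ✓ (rhs at j=5)
  i=6: ✓ (rhs at j=6)
  i=7: ✓ (rhs at j=7)
  i=8: ✓ (rhs at j=9; lhs holds on [8,8])
  i=9: ✓ (rhs at j=9)
  i=10: ✓ (rhs at j=10)
Positions where it holds: {0, 1, 2, 3, 4, 5, 6, 7, 8, 9, 10} → 11.

11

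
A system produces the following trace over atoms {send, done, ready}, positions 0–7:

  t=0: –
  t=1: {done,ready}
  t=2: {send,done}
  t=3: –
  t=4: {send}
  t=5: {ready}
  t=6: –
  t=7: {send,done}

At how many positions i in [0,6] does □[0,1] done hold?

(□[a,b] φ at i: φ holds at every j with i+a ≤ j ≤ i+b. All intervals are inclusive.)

1

Evaluate at each i in [0,6]:
  i=0: ✗ (fails at j=0)
  i=1: ✓ (all of [1,2])
  i=2: ✗ (fails at j=3)
  i=3: ✗ (fails at j=3)
  i=4: ✗ (fails at j=4)
  i=5: ✗ (fails at j=5)
  i=6: ✗ (fails at j=6)
Positions where it holds: {1} → 1.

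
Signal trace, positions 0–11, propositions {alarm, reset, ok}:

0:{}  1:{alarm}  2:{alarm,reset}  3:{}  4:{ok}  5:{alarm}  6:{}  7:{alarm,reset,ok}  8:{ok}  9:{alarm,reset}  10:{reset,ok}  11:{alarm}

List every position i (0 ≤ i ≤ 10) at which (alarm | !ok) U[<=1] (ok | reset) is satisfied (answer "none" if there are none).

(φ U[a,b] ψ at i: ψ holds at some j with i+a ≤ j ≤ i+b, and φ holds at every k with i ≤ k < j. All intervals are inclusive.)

Evaluate at each i in [0,10]:
  i=0: ✗ (no rhs in [0,1])
  i=1: ✓ (rhs at j=2; lhs holds on [1,1])
  i=2: ✓ (rhs at j=2)
  i=3: ✓ (rhs at j=4; lhs holds on [3,3])
  i=4: ✓ (rhs at j=4)
  i=5: ✗ (no rhs in [5,6])
  i=6: ✓ (rhs at j=7; lhs holds on [6,6])
  i=7: ✓ (rhs at j=7)
  i=8: ✓ (rhs at j=8)
  i=9: ✓ (rhs at j=9)
  i=10: ✓ (rhs at j=10)

1, 2, 3, 4, 6, 7, 8, 9, 10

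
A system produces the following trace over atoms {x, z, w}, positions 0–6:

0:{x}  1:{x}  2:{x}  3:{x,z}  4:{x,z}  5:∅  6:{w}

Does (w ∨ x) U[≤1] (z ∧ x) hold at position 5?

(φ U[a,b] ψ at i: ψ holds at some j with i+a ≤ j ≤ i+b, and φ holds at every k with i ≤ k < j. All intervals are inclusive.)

False

Need some j in [5,6] with (z ∧ x), and (w ∨ x) at every k in [5,j-1].
  j=5: (z ∧ x) false.
  j=6: (z ∧ x) false.
No j in the window works → until fails.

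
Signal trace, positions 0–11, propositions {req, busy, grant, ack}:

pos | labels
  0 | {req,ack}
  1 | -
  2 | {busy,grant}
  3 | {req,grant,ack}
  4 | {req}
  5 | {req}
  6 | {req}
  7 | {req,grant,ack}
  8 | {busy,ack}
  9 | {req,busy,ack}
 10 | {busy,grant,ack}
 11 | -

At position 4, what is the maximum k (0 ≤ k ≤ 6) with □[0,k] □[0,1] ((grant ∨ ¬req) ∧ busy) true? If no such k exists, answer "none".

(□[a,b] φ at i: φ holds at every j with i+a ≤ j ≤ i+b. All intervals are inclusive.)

none

□[0,1] ((grant ∨ ¬req) ∧ busy) must hold from j=4 onward; find where it first fails.
  j=4: fails → no k works.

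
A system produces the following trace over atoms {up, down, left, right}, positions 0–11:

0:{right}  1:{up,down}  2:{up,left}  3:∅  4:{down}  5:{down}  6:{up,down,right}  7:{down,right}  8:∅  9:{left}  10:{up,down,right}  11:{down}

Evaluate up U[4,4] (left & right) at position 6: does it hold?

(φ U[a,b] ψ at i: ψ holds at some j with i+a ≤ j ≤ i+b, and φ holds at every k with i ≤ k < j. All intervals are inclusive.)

Need some j in [10,10] with (left & right), and up at every k in [6,j-1].
  j=10: (left & right) false.
No j in the window works → until fails.

Does not hold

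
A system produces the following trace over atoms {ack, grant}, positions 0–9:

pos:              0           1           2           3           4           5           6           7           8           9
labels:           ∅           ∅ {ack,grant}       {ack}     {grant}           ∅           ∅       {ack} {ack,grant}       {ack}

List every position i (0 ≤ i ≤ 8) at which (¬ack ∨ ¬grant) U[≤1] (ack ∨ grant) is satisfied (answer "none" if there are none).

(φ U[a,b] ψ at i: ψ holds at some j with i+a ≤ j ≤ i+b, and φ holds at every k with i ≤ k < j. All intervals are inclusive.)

1, 2, 3, 4, 6, 7, 8

Evaluate at each i in [0,8]:
  i=0: ✗ (no rhs in [0,1])
  i=1: ✓ (rhs at j=2; lhs holds on [1,1])
  i=2: ✓ (rhs at j=2)
  i=3: ✓ (rhs at j=3)
  i=4: ✓ (rhs at j=4)
  i=5: ✗ (no rhs in [5,6])
  i=6: ✓ (rhs at j=7; lhs holds on [6,6])
  i=7: ✓ (rhs at j=7)
  i=8: ✓ (rhs at j=8)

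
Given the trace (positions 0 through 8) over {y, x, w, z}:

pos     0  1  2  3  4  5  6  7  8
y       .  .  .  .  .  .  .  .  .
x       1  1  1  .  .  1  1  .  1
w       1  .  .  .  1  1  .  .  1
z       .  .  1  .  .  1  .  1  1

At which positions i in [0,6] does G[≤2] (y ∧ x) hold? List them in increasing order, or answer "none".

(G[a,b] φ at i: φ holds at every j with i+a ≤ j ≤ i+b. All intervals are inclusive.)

none

Evaluate at each i in [0,6]:
  i=0: ✗ (fails at j=0)
  i=1: ✗ (fails at j=1)
  i=2: ✗ (fails at j=2)
  i=3: ✗ (fails at j=3)
  i=4: ✗ (fails at j=4)
  i=5: ✗ (fails at j=5)
  i=6: ✗ (fails at j=6)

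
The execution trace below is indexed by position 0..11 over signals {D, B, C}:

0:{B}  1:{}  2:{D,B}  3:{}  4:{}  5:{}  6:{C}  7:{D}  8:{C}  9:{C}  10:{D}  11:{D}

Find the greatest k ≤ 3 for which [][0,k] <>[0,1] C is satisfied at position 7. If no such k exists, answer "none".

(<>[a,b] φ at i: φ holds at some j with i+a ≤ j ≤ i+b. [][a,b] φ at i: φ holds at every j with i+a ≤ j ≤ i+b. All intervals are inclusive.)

2

<>[0,1] C must hold from j=7 onward; find where it first fails.
  j=7: holds
  j=8: holds
  j=9: holds
  j=10: fails
Holds on [7,9], so largest k = 2.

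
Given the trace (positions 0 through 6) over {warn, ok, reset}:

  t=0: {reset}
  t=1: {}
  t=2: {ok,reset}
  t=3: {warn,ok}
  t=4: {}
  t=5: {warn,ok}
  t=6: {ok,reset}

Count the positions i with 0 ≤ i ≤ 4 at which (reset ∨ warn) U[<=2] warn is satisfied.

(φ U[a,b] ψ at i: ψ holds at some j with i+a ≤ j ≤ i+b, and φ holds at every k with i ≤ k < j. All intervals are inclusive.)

Evaluate at each i in [0,4]:
  i=0: ✗ (no rhs in [0,2])
  i=1: ✗ (lhs fails at k=1 before rhs at j=3)
  i=2: ✓ (rhs at j=3; lhs holds on [2,2])
  i=3: ✓ (rhs at j=3)
  i=4: ✗ (lhs fails at k=4 before rhs at j=5)
Positions where it holds: {2, 3} → 2.

2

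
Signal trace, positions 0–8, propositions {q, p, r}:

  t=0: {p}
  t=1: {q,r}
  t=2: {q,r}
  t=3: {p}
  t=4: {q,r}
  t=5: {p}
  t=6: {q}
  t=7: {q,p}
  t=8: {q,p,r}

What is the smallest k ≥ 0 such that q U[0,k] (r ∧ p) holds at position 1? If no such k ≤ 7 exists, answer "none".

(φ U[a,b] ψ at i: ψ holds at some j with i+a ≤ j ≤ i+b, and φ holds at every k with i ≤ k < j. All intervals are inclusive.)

none

Need earliest j ≥ 1 with (r ∧ p), and q at every k in [1,j-1].
  j=1: rhs fails.
  j=2: rhs fails.
  j=3: rhs fails.
  j=4: rhs fails.
  j=5: rhs fails.
  j=6: rhs fails.
  j=7: rhs fails.
  j=8: rhs holds but lhs fails at k=3.
No witness within the range → none.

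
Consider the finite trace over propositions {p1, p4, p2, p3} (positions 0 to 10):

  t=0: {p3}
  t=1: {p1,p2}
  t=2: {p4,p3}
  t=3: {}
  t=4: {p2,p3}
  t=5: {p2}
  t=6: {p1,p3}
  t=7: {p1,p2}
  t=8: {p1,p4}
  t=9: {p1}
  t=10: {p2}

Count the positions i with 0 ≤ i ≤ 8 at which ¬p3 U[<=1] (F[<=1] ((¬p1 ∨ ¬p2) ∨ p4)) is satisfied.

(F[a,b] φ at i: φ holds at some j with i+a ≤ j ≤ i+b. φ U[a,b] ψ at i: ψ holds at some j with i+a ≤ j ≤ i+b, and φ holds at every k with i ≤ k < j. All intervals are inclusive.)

9

Evaluate at each i in [0,8]:
  i=0: ✓ (rhs at j=0)
  i=1: ✓ (rhs at j=1)
  i=2: ✓ (rhs at j=2)
  i=3: ✓ (rhs at j=3)
  i=4: ✓ (rhs at j=4)
  i=5: ✓ (rhs at j=5)
  i=6: ✓ (rhs at j=6)
  i=7: ✓ (rhs at j=7)
  i=8: ✓ (rhs at j=8)
Positions where it holds: {0, 1, 2, 3, 4, 5, 6, 7, 8} → 9.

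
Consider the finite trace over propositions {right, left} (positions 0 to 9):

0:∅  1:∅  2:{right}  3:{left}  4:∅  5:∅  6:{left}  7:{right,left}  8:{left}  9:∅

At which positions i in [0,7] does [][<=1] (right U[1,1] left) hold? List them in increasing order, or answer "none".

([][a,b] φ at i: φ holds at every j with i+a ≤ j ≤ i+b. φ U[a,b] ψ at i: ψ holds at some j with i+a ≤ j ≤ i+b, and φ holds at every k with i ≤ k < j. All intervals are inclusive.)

none

Evaluate at each i in [0,7]:
  i=0: ✗ (fails at j=0)
  i=1: ✗ (fails at j=1)
  i=2: ✗ (fails at j=3)
  i=3: ✗ (fails at j=3)
  i=4: ✗ (fails at j=4)
  i=5: ✗ (fails at j=5)
  i=6: ✗ (fails at j=6)
  i=7: ✗ (fails at j=8)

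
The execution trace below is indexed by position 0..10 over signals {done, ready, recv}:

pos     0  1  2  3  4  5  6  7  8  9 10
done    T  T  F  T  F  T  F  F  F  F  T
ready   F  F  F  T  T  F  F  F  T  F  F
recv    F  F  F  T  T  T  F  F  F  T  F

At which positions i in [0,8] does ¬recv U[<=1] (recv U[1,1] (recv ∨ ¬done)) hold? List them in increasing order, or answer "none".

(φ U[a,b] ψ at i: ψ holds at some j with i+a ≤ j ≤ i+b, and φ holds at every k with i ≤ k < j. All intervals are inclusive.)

Evaluate at each i in [0,8]:
  i=0: ✗ (no rhs in [0,1])
  i=1: ✗ (no rhs in [1,2])
  i=2: ✓ (rhs at j=3; lhs holds on [2,2])
  i=3: ✓ (rhs at j=3)
  i=4: ✓ (rhs at j=4)
  i=5: ✓ (rhs at j=5)
  i=6: ✗ (no rhs in [6,7])
  i=7: ✗ (no rhs in [7,8])
  i=8: ✗ (no rhs in [8,9])

2, 3, 4, 5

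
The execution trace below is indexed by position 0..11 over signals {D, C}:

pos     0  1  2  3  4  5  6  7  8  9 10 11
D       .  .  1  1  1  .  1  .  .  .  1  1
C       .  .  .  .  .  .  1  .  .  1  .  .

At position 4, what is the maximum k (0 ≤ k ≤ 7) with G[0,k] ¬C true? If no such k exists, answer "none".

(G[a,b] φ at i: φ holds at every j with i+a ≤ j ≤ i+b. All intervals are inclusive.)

¬C must hold from j=4 onward; find where it first fails.
  j=4: holds
  j=5: holds
  j=6: fails
Holds on [4,5], so largest k = 1.

1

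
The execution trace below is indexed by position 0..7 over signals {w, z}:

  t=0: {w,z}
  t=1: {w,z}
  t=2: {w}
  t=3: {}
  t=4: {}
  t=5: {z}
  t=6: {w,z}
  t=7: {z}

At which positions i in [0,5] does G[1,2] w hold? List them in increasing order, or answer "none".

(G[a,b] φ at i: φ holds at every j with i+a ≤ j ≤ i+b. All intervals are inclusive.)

Evaluate at each i in [0,5]:
  i=0: ✓ (all of [1,2])
  i=1: ✗ (fails at j=3)
  i=2: ✗ (fails at j=3)
  i=3: ✗ (fails at j=4)
  i=4: ✗ (fails at j=5)
  i=5: ✗ (fails at j=7)

0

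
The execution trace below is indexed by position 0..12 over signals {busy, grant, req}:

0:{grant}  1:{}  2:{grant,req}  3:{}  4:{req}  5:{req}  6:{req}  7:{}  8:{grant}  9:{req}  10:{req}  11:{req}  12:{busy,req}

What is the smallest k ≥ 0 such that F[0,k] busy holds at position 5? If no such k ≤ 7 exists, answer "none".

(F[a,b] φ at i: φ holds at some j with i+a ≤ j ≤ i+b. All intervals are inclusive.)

7

Scan j = 5,6,… for busy:
  j=5: fails
  j=6: fails
  j=7: fails
  j=8: fails
  j=9: fails
  j=10: fails
  j=11: fails
  j=12: holds
First hit at j=12, so smallest k = 12-5 = 7.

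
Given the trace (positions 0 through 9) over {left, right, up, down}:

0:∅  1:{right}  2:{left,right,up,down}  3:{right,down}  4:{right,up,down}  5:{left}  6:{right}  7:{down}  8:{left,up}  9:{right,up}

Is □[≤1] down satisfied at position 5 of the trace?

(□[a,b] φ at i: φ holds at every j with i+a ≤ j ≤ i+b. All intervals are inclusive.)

Does not hold

Check down at every j in [5,6]:
  j=5: false
  j=6: false
Fails at j=5 → formula fails.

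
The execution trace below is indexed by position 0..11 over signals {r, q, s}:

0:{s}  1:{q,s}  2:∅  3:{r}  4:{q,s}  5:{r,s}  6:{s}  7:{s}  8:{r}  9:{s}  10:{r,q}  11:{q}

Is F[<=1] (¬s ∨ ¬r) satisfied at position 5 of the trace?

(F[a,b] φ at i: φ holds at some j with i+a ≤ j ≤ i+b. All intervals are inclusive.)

Holds

Check (¬s ∨ ¬r) at each j in [5,6]:
  j=5: false
  j=6: true
Found at j=6 → formula holds.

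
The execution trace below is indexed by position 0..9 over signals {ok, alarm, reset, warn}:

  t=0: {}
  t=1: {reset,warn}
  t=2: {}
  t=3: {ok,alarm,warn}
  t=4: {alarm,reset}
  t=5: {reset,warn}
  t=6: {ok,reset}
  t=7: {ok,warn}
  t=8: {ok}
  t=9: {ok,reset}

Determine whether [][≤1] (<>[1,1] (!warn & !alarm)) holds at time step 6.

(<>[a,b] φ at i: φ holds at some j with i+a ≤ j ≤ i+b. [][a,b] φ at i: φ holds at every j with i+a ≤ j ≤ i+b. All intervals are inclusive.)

Check <>[1,1] (!warn & !alarm) at every j in [6,7]:
  j=6: fails (none in [7,7])
  j=7: holds (witness at 8)
Fails at j=6 → formula fails.

False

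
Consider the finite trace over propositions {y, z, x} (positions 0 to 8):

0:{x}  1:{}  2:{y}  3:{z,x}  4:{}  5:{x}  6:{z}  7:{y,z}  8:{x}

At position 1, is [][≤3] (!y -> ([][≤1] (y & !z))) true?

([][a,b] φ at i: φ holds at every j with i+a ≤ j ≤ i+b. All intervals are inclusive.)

Check (!y -> ([][≤1] (y & !z))) at every j in [1,4]:
  j=1: antecedent true; consequent fails at 1 → ✗
  j=2: antecedent false → ✓
  j=3: antecedent true; consequent fails at 3 → ✗
  j=4: antecedent true; consequent fails at 4 → ✗
Fails at j=1 → formula fails.

Does not hold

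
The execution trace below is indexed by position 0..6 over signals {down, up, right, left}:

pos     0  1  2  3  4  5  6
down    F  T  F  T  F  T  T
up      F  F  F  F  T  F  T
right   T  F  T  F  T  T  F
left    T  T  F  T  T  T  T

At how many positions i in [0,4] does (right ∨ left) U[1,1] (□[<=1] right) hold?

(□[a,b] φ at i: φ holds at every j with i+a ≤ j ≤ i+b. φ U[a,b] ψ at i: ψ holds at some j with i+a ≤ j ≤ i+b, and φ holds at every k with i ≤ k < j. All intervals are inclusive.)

Evaluate at each i in [0,4]:
  i=0: ✗ (no rhs in [1,1])
  i=1: ✗ (no rhs in [2,2])
  i=2: ✗ (no rhs in [3,3])
  i=3: ✓ (rhs at j=4; lhs holds on [3,3])
  i=4: ✗ (no rhs in [5,5])
Positions where it holds: {3} → 1.

1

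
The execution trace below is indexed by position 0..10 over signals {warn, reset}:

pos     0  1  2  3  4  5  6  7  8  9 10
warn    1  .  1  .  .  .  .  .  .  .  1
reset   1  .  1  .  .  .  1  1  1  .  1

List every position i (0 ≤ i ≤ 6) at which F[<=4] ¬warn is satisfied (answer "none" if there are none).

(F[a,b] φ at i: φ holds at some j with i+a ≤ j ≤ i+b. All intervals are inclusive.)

Evaluate at each i in [0,6]:
  i=0: ✓ (witness j=1)
  i=1: ✓ (witness j=1)
  i=2: ✓ (witness j=3)
  i=3: ✓ (witness j=3)
  i=4: ✓ (witness j=4)
  i=5: ✓ (witness j=5)
  i=6: ✓ (witness j=6)

0, 1, 2, 3, 4, 5, 6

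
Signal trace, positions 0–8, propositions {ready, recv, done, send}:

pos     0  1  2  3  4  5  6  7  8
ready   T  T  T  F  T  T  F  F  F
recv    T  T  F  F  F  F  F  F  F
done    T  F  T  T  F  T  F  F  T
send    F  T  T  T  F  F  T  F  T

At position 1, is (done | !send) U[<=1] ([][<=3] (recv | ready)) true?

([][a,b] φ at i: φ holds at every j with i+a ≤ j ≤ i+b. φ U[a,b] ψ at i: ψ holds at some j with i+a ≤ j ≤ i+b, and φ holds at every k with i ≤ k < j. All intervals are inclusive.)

Need some j in [1,2] with [][<=3] (recv | ready), and (done | !send) at every k in [1,j-1].
  j=1: [][<=3] (recv | ready) — fails at 3.
  j=2: [][<=3] (recv | ready) — fails at 3.
No j in the window works → until fails.

Does not hold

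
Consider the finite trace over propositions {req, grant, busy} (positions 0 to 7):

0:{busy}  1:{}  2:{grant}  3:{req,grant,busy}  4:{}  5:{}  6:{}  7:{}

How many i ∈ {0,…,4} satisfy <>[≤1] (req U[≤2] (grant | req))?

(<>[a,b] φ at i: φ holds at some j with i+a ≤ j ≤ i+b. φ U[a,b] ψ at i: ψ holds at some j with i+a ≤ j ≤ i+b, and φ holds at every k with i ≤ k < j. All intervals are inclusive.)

Evaluate at each i in [0,4]:
  i=0: ✗ (none in [0,1])
  i=1: ✓ (witness j=2)
  i=2: ✓ (witness j=2)
  i=3: ✓ (witness j=3)
  i=4: ✗ (none in [4,5])
Positions where it holds: {1, 2, 3} → 3.

3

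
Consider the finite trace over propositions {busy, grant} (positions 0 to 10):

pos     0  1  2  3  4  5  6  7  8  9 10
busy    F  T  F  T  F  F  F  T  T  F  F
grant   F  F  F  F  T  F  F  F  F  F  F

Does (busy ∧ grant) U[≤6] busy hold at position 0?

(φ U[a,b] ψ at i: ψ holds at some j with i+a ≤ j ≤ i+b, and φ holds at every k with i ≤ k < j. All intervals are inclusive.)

False

Need some j in [0,6] with busy, and (busy ∧ grant) at every k in [0,j-1].
  j=0: busy false.
  j=1: busy holds, but (busy ∧ grant) fails at k=0 → not this j.
  j=2: busy false.
  j=3: busy holds, but (busy ∧ grant) fails at k=0 → not this j.
  j=4: busy false.
  j=5: busy false.
  j=6: busy false.
No j in the window works → until fails.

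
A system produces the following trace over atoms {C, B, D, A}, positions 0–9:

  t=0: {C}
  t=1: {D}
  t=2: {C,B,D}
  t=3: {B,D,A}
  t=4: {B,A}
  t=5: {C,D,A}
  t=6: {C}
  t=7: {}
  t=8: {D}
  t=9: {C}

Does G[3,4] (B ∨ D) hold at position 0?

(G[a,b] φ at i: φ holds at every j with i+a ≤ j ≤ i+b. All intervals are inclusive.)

Check (B ∨ D) at every j in [3,4]:
  j=3: true
  j=4: true
All positions satisfy it → formula holds.

Holds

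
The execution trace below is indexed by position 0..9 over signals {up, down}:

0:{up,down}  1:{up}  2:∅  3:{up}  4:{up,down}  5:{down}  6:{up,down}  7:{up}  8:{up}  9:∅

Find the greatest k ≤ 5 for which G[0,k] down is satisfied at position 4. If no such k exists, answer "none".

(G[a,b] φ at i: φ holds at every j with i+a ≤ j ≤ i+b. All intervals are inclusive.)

2

down must hold from j=4 onward; find where it first fails.
  j=4: holds
  j=5: holds
  j=6: holds
  j=7: fails
Holds on [4,6], so largest k = 2.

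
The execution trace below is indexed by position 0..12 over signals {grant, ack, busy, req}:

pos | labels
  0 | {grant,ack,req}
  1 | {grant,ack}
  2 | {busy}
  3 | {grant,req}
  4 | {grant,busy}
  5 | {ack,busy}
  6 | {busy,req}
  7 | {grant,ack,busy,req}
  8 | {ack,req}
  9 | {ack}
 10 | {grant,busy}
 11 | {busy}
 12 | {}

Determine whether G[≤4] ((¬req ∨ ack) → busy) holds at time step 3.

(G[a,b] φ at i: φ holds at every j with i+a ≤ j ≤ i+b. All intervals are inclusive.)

Check ((¬req ∨ ack) → busy) at every j in [3,7]:
  j=3: antecedent false → ✓
  j=4: antecedent true; consequent true → ✓
  j=5: antecedent true; consequent true → ✓
  j=6: antecedent false → ✓
  j=7: antecedent true; consequent true → ✓
All positions satisfy it → formula holds.

Holds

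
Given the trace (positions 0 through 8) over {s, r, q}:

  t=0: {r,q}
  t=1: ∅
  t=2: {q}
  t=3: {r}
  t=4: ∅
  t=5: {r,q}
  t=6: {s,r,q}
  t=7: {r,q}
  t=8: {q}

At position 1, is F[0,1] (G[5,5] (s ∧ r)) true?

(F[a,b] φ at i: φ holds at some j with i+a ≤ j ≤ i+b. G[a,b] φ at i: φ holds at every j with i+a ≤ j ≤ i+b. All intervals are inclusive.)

Check G[5,5] (s ∧ r) at each j in [1,2]:
  j=1: holds on [6,6]
  j=2: fails at 7
Found at j=1 → formula holds.

Yes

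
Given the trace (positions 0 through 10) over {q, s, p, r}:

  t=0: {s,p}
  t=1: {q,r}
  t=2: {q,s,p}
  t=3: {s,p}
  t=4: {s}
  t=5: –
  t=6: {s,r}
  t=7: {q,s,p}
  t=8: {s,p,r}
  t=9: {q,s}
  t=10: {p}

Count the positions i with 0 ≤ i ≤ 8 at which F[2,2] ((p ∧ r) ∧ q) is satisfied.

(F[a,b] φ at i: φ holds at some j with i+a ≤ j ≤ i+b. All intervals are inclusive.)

0

Evaluate at each i in [0,8]:
  i=0: ✗ (none in [2,2])
  i=1: ✗ (none in [3,3])
  i=2: ✗ (none in [4,4])
  i=3: ✗ (none in [5,5])
  i=4: ✗ (none in [6,6])
  i=5: ✗ (none in [7,7])
  i=6: ✗ (none in [8,8])
  i=7: ✗ (none in [9,9])
  i=8: ✗ (none in [10,10])
Positions where it holds: {} → 0.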